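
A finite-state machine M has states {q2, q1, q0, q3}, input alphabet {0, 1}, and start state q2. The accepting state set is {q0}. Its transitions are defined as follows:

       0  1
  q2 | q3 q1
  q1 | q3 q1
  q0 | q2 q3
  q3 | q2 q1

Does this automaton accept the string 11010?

q2 → q1 → q1 → q3 → q1 → q3
End state q3 is not accepting.

No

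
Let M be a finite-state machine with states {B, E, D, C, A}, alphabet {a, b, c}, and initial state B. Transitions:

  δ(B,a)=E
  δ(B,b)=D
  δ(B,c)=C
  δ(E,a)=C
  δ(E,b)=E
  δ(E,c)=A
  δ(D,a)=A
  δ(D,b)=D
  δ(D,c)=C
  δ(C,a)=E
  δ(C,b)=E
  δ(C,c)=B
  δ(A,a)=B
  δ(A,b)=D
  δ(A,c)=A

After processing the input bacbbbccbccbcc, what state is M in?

start at B
read 'b': B → D
read 'a': D → A
read 'c': A → A
read 'b': A → D
read 'b': D → D
read 'b': D → D
read 'c': D → C
read 'c': C → B
read 'b': B → D
read 'c': D → C
read 'c': C → B
read 'b': B → D
read 'c': D → C
read 'c': C → B

B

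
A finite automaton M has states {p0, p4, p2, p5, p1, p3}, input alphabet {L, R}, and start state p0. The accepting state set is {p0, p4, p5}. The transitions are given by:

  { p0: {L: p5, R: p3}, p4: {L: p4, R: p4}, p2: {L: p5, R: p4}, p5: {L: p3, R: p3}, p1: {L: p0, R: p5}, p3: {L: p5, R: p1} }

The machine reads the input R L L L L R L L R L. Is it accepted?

p0 → p3 → p5 → p3 → p5 → p3 → p1 → p0 → p5 → p3 → p5
End state p5 is accepting.

Yes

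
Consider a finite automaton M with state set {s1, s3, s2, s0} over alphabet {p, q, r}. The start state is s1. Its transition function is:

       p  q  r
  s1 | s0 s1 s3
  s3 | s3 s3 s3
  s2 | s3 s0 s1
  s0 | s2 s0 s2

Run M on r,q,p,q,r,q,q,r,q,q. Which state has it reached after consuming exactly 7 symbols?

Trace: s1 -r-> s3 -q-> s3 -p-> s3 -q-> s3 -r-> s3 -q-> s3 -q-> s3
After 7 symbols: s3.

s3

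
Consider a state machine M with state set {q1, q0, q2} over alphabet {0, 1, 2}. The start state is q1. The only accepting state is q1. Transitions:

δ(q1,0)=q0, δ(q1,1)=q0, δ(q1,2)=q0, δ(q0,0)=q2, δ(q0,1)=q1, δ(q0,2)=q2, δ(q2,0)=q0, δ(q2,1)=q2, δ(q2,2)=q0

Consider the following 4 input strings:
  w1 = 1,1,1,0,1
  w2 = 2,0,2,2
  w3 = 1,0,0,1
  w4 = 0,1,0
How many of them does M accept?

1

w1: q1 → q0 → q1 → q0 → q2 → q2  → end q2, rejected
w2: q1 → q0 → q2 → q0 → q2  → end q2, rejected
w3: q1 → q0 → q2 → q0 → q1  → end q1, accepted
w4: q1 → q0 → q1 → q0  → end q0, rejected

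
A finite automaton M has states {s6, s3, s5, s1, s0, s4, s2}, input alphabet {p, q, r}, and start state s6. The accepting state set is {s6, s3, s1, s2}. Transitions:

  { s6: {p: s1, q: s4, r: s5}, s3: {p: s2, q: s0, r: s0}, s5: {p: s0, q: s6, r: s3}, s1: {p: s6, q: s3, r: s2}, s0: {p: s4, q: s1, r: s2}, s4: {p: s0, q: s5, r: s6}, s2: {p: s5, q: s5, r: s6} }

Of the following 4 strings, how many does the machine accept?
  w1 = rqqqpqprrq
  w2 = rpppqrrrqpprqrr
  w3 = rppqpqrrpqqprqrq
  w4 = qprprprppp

2

w1: Trace: s6 -r-> s5 -q-> s6 -q-> s4 -q-> s5 -p-> s0 -q-> s1 -p-> s6 -r-> s5 -r-> s3 -q-> s0  → end s0, rejected
w2: Trace: s6 -r-> s5 -p-> s0 -p-> s4 -p-> s0 -q-> s1 -r-> s2 -r-> s6 -r-> s5 -q-> s6 -p-> s1 -p-> s6 -r-> s5 -q-> s6 -r-> s5 -r-> s3  → end s3, accepted
w3: Trace: s6 -r-> s5 -p-> s0 -p-> s4 -q-> s5 -p-> s0 -q-> s1 -r-> s2 -r-> s6 -p-> s1 -q-> s3 -q-> s0 -p-> s4 -r-> s6 -q-> s4 -r-> s6 -q-> s4  → end s4, rejected
w4: Trace: s6 -q-> s4 -p-> s0 -r-> s2 -p-> s5 -r-> s3 -p-> s2 -r-> s6 -p-> s1 -p-> s6 -p-> s1  → end s1, accepted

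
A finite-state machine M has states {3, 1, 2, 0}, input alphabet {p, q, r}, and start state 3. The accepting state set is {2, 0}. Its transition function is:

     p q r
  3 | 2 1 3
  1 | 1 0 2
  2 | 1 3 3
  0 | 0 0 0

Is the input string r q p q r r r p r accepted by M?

3 → 3 → 1 → 1 → 0 → 0 → 0 → 0 → 0 → 0
End state 0 is accepting.

Yes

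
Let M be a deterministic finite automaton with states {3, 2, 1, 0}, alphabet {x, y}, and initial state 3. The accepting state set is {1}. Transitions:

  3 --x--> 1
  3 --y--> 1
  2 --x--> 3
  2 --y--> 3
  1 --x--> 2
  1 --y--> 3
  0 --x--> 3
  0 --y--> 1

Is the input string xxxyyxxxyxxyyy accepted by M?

start at 3
read 'x': 3 → 1
read 'x': 1 → 2
read 'x': 2 → 3
read 'y': 3 → 1
read 'y': 1 → 3
read 'x': 3 → 1
read 'x': 1 → 2
read 'x': 2 → 3
read 'y': 3 → 1
read 'x': 1 → 2
read 'x': 2 → 3
read 'y': 3 → 1
read 'y': 1 → 3
read 'y': 3 → 1
End state 1 is accepting.

Yes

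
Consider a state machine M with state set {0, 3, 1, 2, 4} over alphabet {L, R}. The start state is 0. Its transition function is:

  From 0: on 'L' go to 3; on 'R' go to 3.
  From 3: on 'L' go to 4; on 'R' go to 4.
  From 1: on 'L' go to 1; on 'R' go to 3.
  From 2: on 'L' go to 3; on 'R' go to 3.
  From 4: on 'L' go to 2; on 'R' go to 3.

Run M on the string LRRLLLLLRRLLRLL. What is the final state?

0 → 3 → 4 → 3 → 4 → 2 → 3 → 4 → 2 → 3 → 4 → 2 → 3 → 4 → 2 → 3

3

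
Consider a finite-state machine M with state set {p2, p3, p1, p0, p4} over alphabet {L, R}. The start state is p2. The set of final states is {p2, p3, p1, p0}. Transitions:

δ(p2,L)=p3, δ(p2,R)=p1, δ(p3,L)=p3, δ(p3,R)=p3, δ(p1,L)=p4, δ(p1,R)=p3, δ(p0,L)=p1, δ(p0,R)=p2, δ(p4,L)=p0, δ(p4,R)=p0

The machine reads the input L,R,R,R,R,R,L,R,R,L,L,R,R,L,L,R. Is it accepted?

start at p2
read 'L': p2 → p3
read 'R': p3 → p3
read 'R': p3 → p3
read 'R': p3 → p3
read 'R': p3 → p3
read 'R': p3 → p3
read 'L': p3 → p3
read 'R': p3 → p3
read 'R': p3 → p3
read 'L': p3 → p3
read 'L': p3 → p3
read 'R': p3 → p3
read 'R': p3 → p3
read 'L': p3 → p3
read 'L': p3 → p3
read 'R': p3 → p3
End state p3 is accepting.

Yes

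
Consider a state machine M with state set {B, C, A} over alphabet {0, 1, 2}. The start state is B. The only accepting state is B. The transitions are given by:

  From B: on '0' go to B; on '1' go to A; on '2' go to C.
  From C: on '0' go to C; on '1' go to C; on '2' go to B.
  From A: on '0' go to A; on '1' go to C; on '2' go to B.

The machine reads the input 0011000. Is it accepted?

Trace: B -0-> B -0-> B -1-> A -1-> C -0-> C -0-> C -0-> C
End state C is not accepting.

No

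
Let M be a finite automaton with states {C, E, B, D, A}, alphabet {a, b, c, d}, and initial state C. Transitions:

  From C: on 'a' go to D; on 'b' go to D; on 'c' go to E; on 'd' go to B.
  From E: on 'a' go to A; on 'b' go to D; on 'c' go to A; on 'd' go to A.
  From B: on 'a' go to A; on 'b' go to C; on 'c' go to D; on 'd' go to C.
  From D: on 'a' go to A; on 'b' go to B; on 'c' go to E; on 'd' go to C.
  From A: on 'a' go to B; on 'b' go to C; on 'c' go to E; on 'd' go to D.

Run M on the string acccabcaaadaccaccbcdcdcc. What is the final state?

C → D → E → A → E → A → C → E → A → B → A → D → A → E → A → B → D → E → D → E → A → E → A → E → A

A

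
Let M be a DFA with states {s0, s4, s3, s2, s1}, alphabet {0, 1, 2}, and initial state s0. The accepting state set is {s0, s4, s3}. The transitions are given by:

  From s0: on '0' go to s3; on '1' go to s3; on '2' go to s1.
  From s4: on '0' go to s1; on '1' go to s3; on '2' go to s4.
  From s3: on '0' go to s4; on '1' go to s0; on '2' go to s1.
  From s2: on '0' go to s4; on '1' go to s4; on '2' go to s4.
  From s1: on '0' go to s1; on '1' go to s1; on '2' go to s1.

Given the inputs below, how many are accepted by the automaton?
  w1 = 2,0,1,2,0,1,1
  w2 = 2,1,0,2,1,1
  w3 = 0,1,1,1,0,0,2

1

w1: Trace: s0 -2-> s1 -0-> s1 -1-> s1 -2-> s1 -0-> s1 -1-> s1 -1-> s1  → end s1, rejected
w2: Trace: s0 -2-> s1 -1-> s1 -0-> s1 -2-> s1 -1-> s1 -1-> s1  → end s1, rejected
w3: Trace: s0 -0-> s3 -1-> s0 -1-> s3 -1-> s0 -0-> s3 -0-> s4 -2-> s4  → end s4, accepted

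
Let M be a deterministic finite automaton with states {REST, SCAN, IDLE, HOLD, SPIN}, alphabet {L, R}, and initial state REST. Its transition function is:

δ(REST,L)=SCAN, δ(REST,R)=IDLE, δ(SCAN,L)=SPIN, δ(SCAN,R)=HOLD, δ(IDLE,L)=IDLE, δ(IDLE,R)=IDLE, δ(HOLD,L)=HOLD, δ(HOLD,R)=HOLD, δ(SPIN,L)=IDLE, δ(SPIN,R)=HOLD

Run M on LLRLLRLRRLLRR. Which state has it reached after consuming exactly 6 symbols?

HOLD

REST → SCAN → SPIN → HOLD → HOLD → HOLD → HOLD
After 6 symbols: HOLD.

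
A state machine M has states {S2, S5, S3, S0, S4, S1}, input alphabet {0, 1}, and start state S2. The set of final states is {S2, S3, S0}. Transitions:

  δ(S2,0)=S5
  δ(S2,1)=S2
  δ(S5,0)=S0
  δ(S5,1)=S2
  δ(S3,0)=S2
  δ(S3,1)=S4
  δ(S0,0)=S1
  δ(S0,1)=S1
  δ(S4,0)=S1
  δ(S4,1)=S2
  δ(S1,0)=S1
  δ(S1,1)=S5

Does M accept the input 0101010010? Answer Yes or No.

Trace: S2 -0-> S5 -1-> S2 -0-> S5 -1-> S2 -0-> S5 -1-> S2 -0-> S5 -0-> S0 -1-> S1 -0-> S1
End state S1 is not accepting.

No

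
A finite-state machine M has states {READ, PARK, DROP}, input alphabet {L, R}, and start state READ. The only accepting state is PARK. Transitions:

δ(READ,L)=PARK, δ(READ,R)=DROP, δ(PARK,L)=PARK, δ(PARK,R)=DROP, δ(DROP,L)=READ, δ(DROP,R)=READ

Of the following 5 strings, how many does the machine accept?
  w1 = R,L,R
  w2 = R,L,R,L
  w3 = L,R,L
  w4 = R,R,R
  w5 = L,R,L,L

w1: READ → DROP → READ → DROP  → end DROP, rejected
w2: READ → DROP → READ → DROP → READ  → end READ, rejected
w3: READ → PARK → DROP → READ  → end READ, rejected
w4: READ → DROP → READ → DROP  → end DROP, rejected
w5: READ → PARK → DROP → READ → PARK  → end PARK, accepted

1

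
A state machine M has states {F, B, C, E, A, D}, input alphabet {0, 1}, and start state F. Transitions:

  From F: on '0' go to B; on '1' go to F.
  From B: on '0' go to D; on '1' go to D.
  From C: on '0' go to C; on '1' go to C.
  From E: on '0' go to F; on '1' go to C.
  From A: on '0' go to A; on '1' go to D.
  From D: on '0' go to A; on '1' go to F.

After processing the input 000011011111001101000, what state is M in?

Trace: F -0-> B -0-> D -0-> A -0-> A -1-> D -1-> F -0-> B -1-> D -1-> F -1-> F -1-> F -1-> F -0-> B -0-> D -1-> F -1-> F -0-> B -1-> D -0-> A -0-> A -0-> A

A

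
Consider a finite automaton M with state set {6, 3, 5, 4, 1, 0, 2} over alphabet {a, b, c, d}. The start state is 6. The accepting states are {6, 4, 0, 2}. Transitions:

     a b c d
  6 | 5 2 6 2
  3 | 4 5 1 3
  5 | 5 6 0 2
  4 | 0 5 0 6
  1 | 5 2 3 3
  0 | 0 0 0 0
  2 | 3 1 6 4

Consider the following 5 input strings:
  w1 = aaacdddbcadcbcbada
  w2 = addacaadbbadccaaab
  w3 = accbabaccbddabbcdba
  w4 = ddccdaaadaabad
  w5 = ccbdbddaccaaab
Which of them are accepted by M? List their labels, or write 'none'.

w1, w2, w3, w4, w5

w1: 6 → 5 → 5 → 5 → 0 → 0 → 0 → 0 → 0 → 0 → 0 → 0 → 0 → 0 → 0 → 0 → 0 → 0 → 0  → end 0, accepted
w2: 6 → 5 → 2 → 4 → 0 → 0 → 0 → 0 → 0 → 0 → 0 → 0 → 0 → 0 → 0 → 0 → 0 → 0 → 0  → end 0, accepted
w3: 6 → 5 → 0 → 0 → 0 → 0 → 0 → 0 → 0 → 0 → 0 → 0 → 0 → 0 → 0 → 0 → 0 → 0 → 0 → 0  → end 0, accepted
w4: 6 → 2 → 4 → 0 → 0 → 0 → 0 → 0 → 0 → 0 → 0 → 0 → 0 → 0 → 0  → end 0, accepted
w5: 6 → 6 → 6 → 2 → 4 → 5 → 2 → 4 → 0 → 0 → 0 → 0 → 0 → 0 → 0  → end 0, accepted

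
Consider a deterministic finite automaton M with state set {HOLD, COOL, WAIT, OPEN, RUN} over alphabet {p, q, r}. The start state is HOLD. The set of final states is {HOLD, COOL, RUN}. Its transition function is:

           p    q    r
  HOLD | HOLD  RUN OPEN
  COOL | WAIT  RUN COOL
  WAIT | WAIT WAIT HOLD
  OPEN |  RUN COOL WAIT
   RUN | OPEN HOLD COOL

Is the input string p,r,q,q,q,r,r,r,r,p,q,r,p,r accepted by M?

Yes

HOLD → HOLD → OPEN → COOL → RUN → HOLD → OPEN → WAIT → HOLD → OPEN → RUN → HOLD → OPEN → RUN → COOL
End state COOL is accepting.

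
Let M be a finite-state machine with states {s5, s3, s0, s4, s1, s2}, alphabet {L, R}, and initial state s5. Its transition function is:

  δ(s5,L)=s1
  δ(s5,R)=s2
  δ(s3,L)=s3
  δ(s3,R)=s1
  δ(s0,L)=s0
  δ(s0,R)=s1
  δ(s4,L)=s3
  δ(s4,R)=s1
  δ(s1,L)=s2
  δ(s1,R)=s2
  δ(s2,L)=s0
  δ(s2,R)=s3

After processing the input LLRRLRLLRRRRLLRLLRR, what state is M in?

s2

s5 → s1 → s2 → s3 → s1 → s2 → s3 → s3 → s3 → s1 → s2 → s3 → s1 → s2 → s0 → s1 → s2 → s0 → s1 → s2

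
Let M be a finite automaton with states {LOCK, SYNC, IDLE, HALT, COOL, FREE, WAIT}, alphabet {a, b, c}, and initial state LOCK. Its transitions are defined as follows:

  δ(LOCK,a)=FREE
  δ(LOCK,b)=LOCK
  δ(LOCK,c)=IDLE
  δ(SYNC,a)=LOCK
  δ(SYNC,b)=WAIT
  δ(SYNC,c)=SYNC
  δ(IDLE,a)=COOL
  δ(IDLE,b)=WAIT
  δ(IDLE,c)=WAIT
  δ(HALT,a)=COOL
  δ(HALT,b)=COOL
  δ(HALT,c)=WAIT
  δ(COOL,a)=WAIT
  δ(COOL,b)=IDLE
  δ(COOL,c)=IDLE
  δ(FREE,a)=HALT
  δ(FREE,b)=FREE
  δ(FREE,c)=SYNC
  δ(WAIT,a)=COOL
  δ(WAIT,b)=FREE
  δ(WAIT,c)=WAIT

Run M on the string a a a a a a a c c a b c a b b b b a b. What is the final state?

COOL

Trace: LOCK -a-> FREE -a-> HALT -a-> COOL -a-> WAIT -a-> COOL -a-> WAIT -a-> COOL -c-> IDLE -c-> WAIT -a-> COOL -b-> IDLE -c-> WAIT -a-> COOL -b-> IDLE -b-> WAIT -b-> FREE -b-> FREE -a-> HALT -b-> COOL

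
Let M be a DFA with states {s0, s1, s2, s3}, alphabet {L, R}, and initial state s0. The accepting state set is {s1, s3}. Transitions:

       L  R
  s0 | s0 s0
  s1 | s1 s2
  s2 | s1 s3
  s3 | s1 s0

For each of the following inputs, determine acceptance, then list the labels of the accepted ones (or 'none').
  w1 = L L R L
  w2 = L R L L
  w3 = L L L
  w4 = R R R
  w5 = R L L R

w1:
  start at s0
  read 'L': s0 → s0
  read 'L': s0 → s0
  read 'R': s0 → s0
  read 'L': s0 → s0
  end s0, rejected
w2:
  start at s0
  read 'L': s0 → s0
  read 'R': s0 → s0
  read 'L': s0 → s0
  read 'L': s0 → s0
  end s0, rejected
w3:
  start at s0
  read 'L': s0 → s0
  read 'L': s0 → s0
  read 'L': s0 → s0
  end s0, rejected
w4:
  start at s0
  read 'R': s0 → s0
  read 'R': s0 → s0
  read 'R': s0 → s0
  end s0, rejected
w5:
  start at s0
  read 'R': s0 → s0
  read 'L': s0 → s0
  read 'L': s0 → s0
  read 'R': s0 → s0
  end s0, rejected

none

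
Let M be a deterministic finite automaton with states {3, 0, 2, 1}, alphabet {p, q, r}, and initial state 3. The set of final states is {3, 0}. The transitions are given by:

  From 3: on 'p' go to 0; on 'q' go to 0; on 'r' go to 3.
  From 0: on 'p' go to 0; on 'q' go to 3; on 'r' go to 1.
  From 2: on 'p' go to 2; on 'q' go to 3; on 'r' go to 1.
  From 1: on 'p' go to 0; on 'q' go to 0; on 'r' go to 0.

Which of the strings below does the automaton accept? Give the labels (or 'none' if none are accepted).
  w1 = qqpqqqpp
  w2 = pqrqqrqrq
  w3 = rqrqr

w1:
  start at 3
  read 'q': 3 → 0
  read 'q': 0 → 3
  read 'p': 3 → 0
  read 'q': 0 → 3
  read 'q': 3 → 0
  read 'q': 0 → 3
  read 'p': 3 → 0
  read 'p': 0 → 0
  end 0, accepted
w2:
  start at 3
  read 'p': 3 → 0
  read 'q': 0 → 3
  read 'r': 3 → 3
  read 'q': 3 → 0
  read 'q': 0 → 3
  read 'r': 3 → 3
  read 'q': 3 → 0
  read 'r': 0 → 1
  read 'q': 1 → 0
  end 0, accepted
w3:
  start at 3
  read 'r': 3 → 3
  read 'q': 3 → 0
  read 'r': 0 → 1
  read 'q': 1 → 0
  read 'r': 0 → 1
  end 1, rejected

w1, w2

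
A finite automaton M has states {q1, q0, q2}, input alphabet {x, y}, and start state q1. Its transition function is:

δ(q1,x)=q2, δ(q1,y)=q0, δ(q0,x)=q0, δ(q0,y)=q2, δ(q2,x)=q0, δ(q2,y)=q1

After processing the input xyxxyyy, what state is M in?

q1 → q2 → q1 → q2 → q0 → q2 → q1 → q0

q0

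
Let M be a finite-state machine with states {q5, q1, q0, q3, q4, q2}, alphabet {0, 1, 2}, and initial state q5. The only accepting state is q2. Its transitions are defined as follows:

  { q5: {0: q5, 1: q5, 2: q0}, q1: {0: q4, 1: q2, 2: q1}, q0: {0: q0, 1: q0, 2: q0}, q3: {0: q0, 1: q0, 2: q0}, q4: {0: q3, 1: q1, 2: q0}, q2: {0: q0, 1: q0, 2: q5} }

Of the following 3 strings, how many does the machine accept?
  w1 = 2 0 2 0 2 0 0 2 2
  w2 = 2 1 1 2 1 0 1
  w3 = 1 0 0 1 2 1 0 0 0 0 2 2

0

w1: Trace: q5 -2-> q0 -0-> q0 -2-> q0 -0-> q0 -2-> q0 -0-> q0 -0-> q0 -2-> q0 -2-> q0  → end q0, rejected
w2: Trace: q5 -2-> q0 -1-> q0 -1-> q0 -2-> q0 -1-> q0 -0-> q0 -1-> q0  → end q0, rejected
w3: Trace: q5 -1-> q5 -0-> q5 -0-> q5 -1-> q5 -2-> q0 -1-> q0 -0-> q0 -0-> q0 -0-> q0 -0-> q0 -2-> q0 -2-> q0  → end q0, rejected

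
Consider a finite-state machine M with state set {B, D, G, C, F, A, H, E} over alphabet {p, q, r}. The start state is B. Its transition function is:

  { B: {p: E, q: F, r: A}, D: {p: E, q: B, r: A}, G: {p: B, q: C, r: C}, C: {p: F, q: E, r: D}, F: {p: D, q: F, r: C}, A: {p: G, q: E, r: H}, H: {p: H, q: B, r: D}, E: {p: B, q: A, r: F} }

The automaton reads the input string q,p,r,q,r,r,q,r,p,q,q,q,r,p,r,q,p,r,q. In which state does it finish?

start at B
read 'q': B → F
read 'p': F → D
read 'r': D → A
read 'q': A → E
read 'r': E → F
read 'r': F → C
read 'q': C → E
read 'r': E → F
read 'p': F → D
read 'q': D → B
read 'q': B → F
read 'q': F → F
read 'r': F → C
read 'p': C → F
read 'r': F → C
read 'q': C → E
read 'p': E → B
read 'r': B → A
read 'q': A → E

E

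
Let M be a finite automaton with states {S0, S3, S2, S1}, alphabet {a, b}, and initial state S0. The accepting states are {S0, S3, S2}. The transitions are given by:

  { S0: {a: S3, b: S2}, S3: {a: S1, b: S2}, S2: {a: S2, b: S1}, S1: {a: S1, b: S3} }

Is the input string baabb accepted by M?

Trace: S0 -b-> S2 -a-> S2 -a-> S2 -b-> S1 -b-> S3
End state S3 is accepting.

Yes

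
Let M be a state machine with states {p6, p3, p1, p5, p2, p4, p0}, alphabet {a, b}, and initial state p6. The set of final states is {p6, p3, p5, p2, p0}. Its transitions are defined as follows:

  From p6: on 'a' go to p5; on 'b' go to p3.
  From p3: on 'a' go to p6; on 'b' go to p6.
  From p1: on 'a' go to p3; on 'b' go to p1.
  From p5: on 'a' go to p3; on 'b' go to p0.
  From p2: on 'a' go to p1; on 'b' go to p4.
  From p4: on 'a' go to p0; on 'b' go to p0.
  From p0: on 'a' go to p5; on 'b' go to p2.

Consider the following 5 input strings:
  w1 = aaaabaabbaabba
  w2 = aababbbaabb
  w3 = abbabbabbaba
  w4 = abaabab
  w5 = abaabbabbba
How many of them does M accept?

4

w1: p6 → p5 → p3 → p6 → p5 → p0 → p5 → p3 → p6 → p3 → p6 → p5 → p0 → p2 → p1  → end p1, rejected
w2: p6 → p5 → p3 → p6 → p5 → p0 → p2 → p4 → p0 → p5 → p0 → p2  → end p2, accepted
w3: p6 → p5 → p0 → p2 → p1 → p1 → p1 → p3 → p6 → p3 → p6 → p3 → p6  → end p6, accepted
w4: p6 → p5 → p0 → p5 → p3 → p6 → p5 → p0  → end p0, accepted
w5: p6 → p5 → p0 → p5 → p3 → p6 → p3 → p6 → p3 → p6 → p3 → p6  → end p6, accepted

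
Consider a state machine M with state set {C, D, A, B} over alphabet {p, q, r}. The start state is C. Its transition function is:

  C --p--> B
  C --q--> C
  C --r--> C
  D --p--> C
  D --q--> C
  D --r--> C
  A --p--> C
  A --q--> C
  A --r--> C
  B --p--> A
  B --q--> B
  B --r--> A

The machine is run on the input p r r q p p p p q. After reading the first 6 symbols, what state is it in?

Trace: C -p-> B -r-> A -r-> C -q-> C -p-> B -p-> A
After 6 symbols: A.

A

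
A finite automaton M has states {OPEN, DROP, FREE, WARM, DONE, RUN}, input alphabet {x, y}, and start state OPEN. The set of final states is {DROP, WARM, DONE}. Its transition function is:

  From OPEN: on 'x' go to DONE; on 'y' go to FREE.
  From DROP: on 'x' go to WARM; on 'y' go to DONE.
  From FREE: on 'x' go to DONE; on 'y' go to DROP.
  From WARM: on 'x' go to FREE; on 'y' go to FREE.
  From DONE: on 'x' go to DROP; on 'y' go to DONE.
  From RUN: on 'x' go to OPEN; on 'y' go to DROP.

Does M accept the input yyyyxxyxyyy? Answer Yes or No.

Yes

start at OPEN
read 'y': OPEN → FREE
read 'y': FREE → DROP
read 'y': DROP → DONE
read 'y': DONE → DONE
read 'x': DONE → DROP
read 'x': DROP → WARM
read 'y': WARM → FREE
read 'x': FREE → DONE
read 'y': DONE → DONE
read 'y': DONE → DONE
read 'y': DONE → DONE
End state DONE is accepting.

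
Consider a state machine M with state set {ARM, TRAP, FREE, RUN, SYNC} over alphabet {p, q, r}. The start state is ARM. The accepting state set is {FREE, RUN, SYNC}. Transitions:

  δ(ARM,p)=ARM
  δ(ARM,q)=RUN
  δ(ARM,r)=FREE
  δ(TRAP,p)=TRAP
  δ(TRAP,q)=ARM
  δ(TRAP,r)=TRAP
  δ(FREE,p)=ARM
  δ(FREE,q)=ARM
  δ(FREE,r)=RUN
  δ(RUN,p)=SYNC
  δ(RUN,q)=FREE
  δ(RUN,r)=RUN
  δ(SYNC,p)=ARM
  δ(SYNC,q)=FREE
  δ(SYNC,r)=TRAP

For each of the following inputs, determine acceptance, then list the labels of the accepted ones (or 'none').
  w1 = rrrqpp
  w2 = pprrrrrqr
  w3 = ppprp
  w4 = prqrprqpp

w1: ARM → FREE → RUN → RUN → FREE → ARM → ARM  → end ARM, rejected
w2: ARM → ARM → ARM → FREE → RUN → RUN → RUN → RUN → FREE → RUN  → end RUN, accepted
w3: ARM → ARM → ARM → ARM → FREE → ARM  → end ARM, rejected
w4: ARM → ARM → FREE → ARM → FREE → ARM → FREE → ARM → ARM → ARM  → end ARM, rejected

w2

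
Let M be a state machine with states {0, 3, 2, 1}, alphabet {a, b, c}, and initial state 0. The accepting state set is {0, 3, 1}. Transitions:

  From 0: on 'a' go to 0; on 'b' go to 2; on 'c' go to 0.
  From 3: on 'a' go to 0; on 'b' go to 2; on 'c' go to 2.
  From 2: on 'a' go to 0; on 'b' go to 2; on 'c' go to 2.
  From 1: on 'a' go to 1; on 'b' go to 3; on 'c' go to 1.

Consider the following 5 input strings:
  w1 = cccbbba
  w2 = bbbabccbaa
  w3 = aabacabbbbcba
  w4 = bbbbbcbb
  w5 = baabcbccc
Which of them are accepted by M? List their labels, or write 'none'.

w1, w2, w3

w1:
  start at 0
  read 'c': 0 → 0
  read 'c': 0 → 0
  read 'c': 0 → 0
  read 'b': 0 → 2
  read 'b': 2 → 2
  read 'b': 2 → 2
  read 'a': 2 → 0
  end 0, accepted
w2:
  start at 0
  read 'b': 0 → 2
  read 'b': 2 → 2
  read 'b': 2 → 2
  read 'a': 2 → 0
  read 'b': 0 → 2
  read 'c': 2 → 2
  read 'c': 2 → 2
  read 'b': 2 → 2
  read 'a': 2 → 0
  read 'a': 0 → 0
  end 0, accepted
w3:
  start at 0
  read 'a': 0 → 0
  read 'a': 0 → 0
  read 'b': 0 → 2
  read 'a': 2 → 0
  read 'c': 0 → 0
  read 'a': 0 → 0
  read 'b': 0 → 2
  read 'b': 2 → 2
  read 'b': 2 → 2
  read 'b': 2 → 2
  read 'c': 2 → 2
  read 'b': 2 → 2
  read 'a': 2 → 0
  end 0, accepted
w4:
  start at 0
  read 'b': 0 → 2
  read 'b': 2 → 2
  read 'b': 2 → 2
  read 'b': 2 → 2
  read 'b': 2 → 2
  read 'c': 2 → 2
  read 'b': 2 → 2
  read 'b': 2 → 2
  end 2, rejected
w5:
  start at 0
  read 'b': 0 → 2
  read 'a': 2 → 0
  read 'a': 0 → 0
  read 'b': 0 → 2
  read 'c': 2 → 2
  read 'b': 2 → 2
  read 'c': 2 → 2
  read 'c': 2 → 2
  read 'c': 2 → 2
  end 2, rejected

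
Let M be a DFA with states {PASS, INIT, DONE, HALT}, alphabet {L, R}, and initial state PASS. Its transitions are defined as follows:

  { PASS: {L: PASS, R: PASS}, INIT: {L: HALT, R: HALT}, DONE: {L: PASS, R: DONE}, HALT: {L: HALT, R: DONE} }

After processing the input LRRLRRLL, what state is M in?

start at PASS
read 'L': PASS → PASS
read 'R': PASS → PASS
read 'R': PASS → PASS
read 'L': PASS → PASS
read 'R': PASS → PASS
read 'R': PASS → PASS
read 'L': PASS → PASS
read 'L': PASS → PASS

PASS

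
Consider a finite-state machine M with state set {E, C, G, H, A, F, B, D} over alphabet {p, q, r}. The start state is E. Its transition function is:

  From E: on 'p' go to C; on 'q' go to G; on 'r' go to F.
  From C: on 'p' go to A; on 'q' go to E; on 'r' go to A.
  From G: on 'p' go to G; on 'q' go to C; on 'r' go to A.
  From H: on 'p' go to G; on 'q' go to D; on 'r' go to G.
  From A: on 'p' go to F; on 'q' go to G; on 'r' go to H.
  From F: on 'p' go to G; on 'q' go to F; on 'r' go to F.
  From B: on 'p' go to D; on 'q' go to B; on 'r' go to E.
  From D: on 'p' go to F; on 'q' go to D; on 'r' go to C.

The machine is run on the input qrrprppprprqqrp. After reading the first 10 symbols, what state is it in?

F

Trace: E -q-> G -r-> A -r-> H -p-> G -r-> A -p-> F -p-> G -p-> G -r-> A -p-> F
After 10 symbols: F.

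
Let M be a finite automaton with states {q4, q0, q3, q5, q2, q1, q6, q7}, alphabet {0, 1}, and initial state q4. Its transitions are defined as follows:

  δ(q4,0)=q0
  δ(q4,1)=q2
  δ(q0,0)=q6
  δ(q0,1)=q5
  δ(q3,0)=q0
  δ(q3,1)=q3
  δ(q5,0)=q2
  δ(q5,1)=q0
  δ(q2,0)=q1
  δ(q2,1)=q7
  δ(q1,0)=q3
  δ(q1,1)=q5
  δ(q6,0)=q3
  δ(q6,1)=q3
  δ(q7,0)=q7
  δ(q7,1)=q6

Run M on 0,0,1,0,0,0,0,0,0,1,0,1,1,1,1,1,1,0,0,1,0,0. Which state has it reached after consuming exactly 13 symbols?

q4 → q0 → q6 → q3 → q0 → q6 → q3 → q0 → q6 → q3 → q3 → q0 → q5 → q0
After 13 symbols: q0.

q0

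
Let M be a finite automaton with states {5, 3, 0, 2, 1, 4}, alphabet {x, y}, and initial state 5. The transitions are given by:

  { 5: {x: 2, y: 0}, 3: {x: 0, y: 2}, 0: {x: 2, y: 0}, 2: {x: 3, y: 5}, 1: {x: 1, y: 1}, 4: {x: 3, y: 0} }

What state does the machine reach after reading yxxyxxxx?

start at 5
read 'y': 5 → 0
read 'x': 0 → 2
read 'x': 2 → 3
read 'y': 3 → 2
read 'x': 2 → 3
read 'x': 3 → 0
read 'x': 0 → 2
read 'x': 2 → 3

3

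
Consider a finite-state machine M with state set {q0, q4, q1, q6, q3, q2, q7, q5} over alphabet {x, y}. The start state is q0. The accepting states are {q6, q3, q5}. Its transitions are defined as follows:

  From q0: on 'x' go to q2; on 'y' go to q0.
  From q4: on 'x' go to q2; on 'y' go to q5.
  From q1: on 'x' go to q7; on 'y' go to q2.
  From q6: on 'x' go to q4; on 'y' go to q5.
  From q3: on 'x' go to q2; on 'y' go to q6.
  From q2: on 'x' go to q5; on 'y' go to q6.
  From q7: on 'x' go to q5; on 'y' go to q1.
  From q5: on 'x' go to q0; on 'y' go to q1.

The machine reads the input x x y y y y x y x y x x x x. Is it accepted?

No

q0 → q2 → q5 → q1 → q2 → q6 → q5 → q0 → q0 → q2 → q6 → q4 → q2 → q5 → q0
End state q0 is not accepting.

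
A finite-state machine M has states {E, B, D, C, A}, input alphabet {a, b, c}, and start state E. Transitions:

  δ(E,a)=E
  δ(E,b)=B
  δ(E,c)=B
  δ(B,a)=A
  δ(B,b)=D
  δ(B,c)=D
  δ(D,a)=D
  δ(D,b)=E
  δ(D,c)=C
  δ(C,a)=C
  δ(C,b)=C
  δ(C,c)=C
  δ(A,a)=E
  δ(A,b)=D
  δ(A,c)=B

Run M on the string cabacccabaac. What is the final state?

E → B → A → D → D → C → C → C → C → C → C → C → C

C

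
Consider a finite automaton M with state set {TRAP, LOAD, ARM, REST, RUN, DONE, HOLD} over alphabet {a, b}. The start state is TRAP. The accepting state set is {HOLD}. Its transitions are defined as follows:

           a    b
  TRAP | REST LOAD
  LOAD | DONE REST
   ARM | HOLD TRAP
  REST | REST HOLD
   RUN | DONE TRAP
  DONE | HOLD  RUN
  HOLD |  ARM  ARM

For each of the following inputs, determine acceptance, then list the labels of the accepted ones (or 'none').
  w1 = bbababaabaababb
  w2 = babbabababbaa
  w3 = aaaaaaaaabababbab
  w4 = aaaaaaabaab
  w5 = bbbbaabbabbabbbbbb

w5

w1: Trace: TRAP -b-> LOAD -b-> REST -a-> REST -b-> HOLD -a-> ARM -b-> TRAP -a-> REST -a-> REST -b-> HOLD -a-> ARM -a-> HOLD -b-> ARM -a-> HOLD -b-> ARM -b-> TRAP  → end TRAP, rejected
w2: Trace: TRAP -b-> LOAD -a-> DONE -b-> RUN -b-> TRAP -a-> REST -b-> HOLD -a-> ARM -b-> TRAP -a-> REST -b-> HOLD -b-> ARM -a-> HOLD -a-> ARM  → end ARM, rejected
w3: Trace: TRAP -a-> REST -a-> REST -a-> REST -a-> REST -a-> REST -a-> REST -a-> REST -a-> REST -a-> REST -b-> HOLD -a-> ARM -b-> TRAP -a-> REST -b-> HOLD -b-> ARM -a-> HOLD -b-> ARM  → end ARM, rejected
w4: Trace: TRAP -a-> REST -a-> REST -a-> REST -a-> REST -a-> REST -a-> REST -a-> REST -b-> HOLD -a-> ARM -a-> HOLD -b-> ARM  → end ARM, rejected
w5: Trace: TRAP -b-> LOAD -b-> REST -b-> HOLD -b-> ARM -a-> HOLD -a-> ARM -b-> TRAP -b-> LOAD -a-> DONE -b-> RUN -b-> TRAP -a-> REST -b-> HOLD -b-> ARM -b-> TRAP -b-> LOAD -b-> REST -b-> HOLD  → end HOLD, accepted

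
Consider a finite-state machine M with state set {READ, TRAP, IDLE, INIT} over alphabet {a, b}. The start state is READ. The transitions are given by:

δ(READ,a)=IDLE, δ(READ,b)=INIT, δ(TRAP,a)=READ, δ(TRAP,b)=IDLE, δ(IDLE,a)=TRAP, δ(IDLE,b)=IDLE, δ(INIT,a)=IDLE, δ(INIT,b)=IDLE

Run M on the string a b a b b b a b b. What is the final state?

start at READ
read 'a': READ → IDLE
read 'b': IDLE → IDLE
read 'a': IDLE → TRAP
read 'b': TRAP → IDLE
read 'b': IDLE → IDLE
read 'b': IDLE → IDLE
read 'a': IDLE → TRAP
read 'b': TRAP → IDLE
read 'b': IDLE → IDLE

IDLE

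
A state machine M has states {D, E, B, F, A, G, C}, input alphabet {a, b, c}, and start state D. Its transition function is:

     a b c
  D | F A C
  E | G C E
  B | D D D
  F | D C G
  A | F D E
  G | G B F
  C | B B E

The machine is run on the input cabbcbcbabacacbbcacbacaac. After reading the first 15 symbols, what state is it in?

start at D
read 'c': D → C
read 'a': C → B
read 'b': B → D
read 'b': D → A
read 'c': A → E
read 'b': E → C
read 'c': C → E
read 'b': E → C
read 'a': C → B
read 'b': B → D
read 'a': D → F
read 'c': F → G
read 'a': G → G
read 'c': G → F
read 'b': F → C
After 15 symbols: C.

C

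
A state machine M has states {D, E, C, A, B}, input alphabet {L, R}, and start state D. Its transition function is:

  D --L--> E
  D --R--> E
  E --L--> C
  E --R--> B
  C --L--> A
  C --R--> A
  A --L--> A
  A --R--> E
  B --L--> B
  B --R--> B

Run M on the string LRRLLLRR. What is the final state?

B

start at D
read 'L': D → E
read 'R': E → B
read 'R': B → B
read 'L': B → B
read 'L': B → B
read 'L': B → B
read 'R': B → B
read 'R': B → B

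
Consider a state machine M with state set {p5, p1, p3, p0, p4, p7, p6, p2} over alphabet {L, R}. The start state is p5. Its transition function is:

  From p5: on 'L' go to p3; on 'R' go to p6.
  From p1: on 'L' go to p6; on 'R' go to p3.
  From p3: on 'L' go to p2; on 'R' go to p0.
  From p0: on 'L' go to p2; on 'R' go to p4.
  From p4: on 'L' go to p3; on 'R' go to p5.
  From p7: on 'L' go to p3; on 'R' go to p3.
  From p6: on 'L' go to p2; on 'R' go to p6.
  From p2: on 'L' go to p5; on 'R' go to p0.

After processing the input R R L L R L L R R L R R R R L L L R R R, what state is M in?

start at p5
read 'R': p5 → p6
read 'R': p6 → p6
read 'L': p6 → p2
read 'L': p2 → p5
read 'R': p5 → p6
read 'L': p6 → p2
read 'L': p2 → p5
read 'R': p5 → p6
read 'R': p6 → p6
read 'L': p6 → p2
read 'R': p2 → p0
read 'R': p0 → p4
read 'R': p4 → p5
read 'R': p5 → p6
read 'L': p6 → p2
read 'L': p2 → p5
read 'L': p5 → p3
read 'R': p3 → p0
read 'R': p0 → p4
read 'R': p4 → p5

p5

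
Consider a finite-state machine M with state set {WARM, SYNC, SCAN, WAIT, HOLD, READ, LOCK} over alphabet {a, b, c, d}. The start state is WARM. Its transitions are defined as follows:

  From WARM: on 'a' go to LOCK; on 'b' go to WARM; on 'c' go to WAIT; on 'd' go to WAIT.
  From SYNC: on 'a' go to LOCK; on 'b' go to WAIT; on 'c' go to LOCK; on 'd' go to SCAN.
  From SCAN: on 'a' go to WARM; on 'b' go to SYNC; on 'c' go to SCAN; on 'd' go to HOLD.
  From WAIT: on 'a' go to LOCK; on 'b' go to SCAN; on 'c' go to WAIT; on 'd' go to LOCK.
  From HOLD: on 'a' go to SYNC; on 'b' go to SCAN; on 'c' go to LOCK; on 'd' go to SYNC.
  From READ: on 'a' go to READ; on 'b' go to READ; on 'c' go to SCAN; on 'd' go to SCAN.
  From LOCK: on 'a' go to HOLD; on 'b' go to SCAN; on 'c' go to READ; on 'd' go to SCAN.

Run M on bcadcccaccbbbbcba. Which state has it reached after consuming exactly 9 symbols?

WAIT

Trace: WARM -b-> WARM -c-> WAIT -a-> LOCK -d-> SCAN -c-> SCAN -c-> SCAN -c-> SCAN -a-> WARM -c-> WAIT
After 9 symbols: WAIT.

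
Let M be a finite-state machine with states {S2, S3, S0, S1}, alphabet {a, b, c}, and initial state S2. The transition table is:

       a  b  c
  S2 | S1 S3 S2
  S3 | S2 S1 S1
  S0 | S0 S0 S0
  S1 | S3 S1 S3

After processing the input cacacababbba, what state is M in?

Trace: S2 -c-> S2 -a-> S1 -c-> S3 -a-> S2 -c-> S2 -a-> S1 -b-> S1 -a-> S3 -b-> S1 -b-> S1 -b-> S1 -a-> S3

S3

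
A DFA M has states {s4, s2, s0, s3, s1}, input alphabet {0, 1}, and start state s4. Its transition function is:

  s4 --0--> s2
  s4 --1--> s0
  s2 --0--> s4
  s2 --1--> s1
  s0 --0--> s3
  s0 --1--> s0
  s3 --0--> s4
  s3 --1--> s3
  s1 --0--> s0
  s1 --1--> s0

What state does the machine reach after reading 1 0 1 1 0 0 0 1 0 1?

s3

start at s4
read '1': s4 → s0
read '0': s0 → s3
read '1': s3 → s3
read '1': s3 → s3
read '0': s3 → s4
read '0': s4 → s2
read '0': s2 → s4
read '1': s4 → s0
read '0': s0 → s3
read '1': s3 → s3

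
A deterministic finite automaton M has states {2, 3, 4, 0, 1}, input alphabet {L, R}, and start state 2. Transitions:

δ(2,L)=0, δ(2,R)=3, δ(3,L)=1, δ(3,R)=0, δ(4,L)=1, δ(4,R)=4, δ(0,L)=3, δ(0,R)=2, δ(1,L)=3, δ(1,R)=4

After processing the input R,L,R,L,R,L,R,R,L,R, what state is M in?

Trace: 2 -R-> 3 -L-> 1 -R-> 4 -L-> 1 -R-> 4 -L-> 1 -R-> 4 -R-> 4 -L-> 1 -R-> 4

4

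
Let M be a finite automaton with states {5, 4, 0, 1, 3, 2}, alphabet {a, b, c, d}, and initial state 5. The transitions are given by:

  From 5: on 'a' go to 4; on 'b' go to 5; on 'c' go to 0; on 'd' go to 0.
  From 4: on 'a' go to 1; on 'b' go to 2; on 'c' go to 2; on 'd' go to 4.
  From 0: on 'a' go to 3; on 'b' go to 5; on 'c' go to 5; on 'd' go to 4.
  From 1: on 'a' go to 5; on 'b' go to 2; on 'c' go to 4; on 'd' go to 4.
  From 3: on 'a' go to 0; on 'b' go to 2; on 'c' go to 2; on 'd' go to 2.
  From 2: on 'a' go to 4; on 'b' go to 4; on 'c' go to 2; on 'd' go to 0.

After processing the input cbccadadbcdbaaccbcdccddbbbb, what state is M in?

start at 5
read 'c': 5 → 0
read 'b': 0 → 5
read 'c': 5 → 0
read 'c': 0 → 5
read 'a': 5 → 4
read 'd': 4 → 4
read 'a': 4 → 1
read 'd': 1 → 4
read 'b': 4 → 2
read 'c': 2 → 2
read 'd': 2 → 0
read 'b': 0 → 5
read 'a': 5 → 4
read 'a': 4 → 1
read 'c': 1 → 4
read 'c': 4 → 2
read 'b': 2 → 4
read 'c': 4 → 2
read 'd': 2 → 0
read 'c': 0 → 5
read 'c': 5 → 0
read 'd': 0 → 4
read 'd': 4 → 4
read 'b': 4 → 2
read 'b': 2 → 4
read 'b': 4 → 2
read 'b': 2 → 4

4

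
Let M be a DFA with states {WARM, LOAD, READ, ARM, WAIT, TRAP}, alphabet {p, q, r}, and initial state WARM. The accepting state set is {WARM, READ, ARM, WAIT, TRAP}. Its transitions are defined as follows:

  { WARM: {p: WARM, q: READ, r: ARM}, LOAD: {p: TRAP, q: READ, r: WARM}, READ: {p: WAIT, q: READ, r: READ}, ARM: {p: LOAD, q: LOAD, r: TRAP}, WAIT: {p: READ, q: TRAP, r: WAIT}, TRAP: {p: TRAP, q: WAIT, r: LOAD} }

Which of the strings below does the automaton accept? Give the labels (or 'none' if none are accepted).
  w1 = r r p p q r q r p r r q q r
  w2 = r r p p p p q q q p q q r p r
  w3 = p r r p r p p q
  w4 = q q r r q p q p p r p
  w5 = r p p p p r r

w1, w2, w3, w4, w5

w1: WARM → ARM → TRAP → TRAP → TRAP → WAIT → WAIT → TRAP → LOAD → TRAP → LOAD → WARM → READ → READ → READ  → end READ, accepted
w2: WARM → ARM → TRAP → TRAP → TRAP → TRAP → TRAP → WAIT → TRAP → WAIT → READ → READ → READ → READ → WAIT → WAIT  → end WAIT, accepted
w3: WARM → WARM → ARM → TRAP → TRAP → LOAD → TRAP → TRAP → WAIT  → end WAIT, accepted
w4: WARM → READ → READ → READ → READ → READ → WAIT → TRAP → TRAP → TRAP → LOAD → TRAP  → end TRAP, accepted
w5: WARM → ARM → LOAD → TRAP → TRAP → TRAP → LOAD → WARM  → end WARM, accepted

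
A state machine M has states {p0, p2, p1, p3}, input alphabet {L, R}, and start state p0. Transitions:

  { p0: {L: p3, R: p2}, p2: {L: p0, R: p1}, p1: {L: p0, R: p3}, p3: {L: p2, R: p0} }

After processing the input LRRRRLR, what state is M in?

start at p0
read 'L': p0 → p3
read 'R': p3 → p0
read 'R': p0 → p2
read 'R': p2 → p1
read 'R': p1 → p3
read 'L': p3 → p2
read 'R': p2 → p1

p1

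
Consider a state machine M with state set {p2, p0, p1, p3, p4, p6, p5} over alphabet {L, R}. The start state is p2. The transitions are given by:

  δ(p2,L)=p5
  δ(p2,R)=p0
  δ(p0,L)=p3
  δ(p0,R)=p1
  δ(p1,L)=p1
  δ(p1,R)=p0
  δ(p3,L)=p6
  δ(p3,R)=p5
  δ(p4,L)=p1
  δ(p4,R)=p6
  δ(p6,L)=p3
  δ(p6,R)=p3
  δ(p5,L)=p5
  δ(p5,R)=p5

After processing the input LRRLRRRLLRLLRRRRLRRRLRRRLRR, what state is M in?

p5

Trace: p2 -L-> p5 -R-> p5 -R-> p5 -L-> p5 -R-> p5 -R-> p5 -R-> p5 -L-> p5 -L-> p5 -R-> p5 -L-> p5 -L-> p5 -R-> p5 -R-> p5 -R-> p5 -R-> p5 -L-> p5 -R-> p5 -R-> p5 -R-> p5 -L-> p5 -R-> p5 -R-> p5 -R-> p5 -L-> p5 -R-> p5 -R-> p5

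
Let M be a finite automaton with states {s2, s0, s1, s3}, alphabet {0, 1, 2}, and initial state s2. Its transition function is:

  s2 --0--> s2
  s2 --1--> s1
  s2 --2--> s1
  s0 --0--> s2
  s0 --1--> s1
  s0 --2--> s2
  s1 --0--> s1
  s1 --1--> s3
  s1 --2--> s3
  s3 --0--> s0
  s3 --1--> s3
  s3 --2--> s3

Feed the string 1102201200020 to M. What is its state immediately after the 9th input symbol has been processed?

s0

Trace: s2 -1-> s1 -1-> s3 -0-> s0 -2-> s2 -2-> s1 -0-> s1 -1-> s3 -2-> s3 -0-> s0
After 9 symbols: s0.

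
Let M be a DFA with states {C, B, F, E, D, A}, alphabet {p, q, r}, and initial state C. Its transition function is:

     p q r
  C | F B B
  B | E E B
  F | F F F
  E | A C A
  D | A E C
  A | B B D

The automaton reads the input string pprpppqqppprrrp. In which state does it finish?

F

start at C
read 'p': C → F
read 'p': F → F
read 'r': F → F
read 'p': F → F
read 'p': F → F
read 'p': F → F
read 'q': F → F
read 'q': F → F
read 'p': F → F
read 'p': F → F
read 'p': F → F
read 'r': F → F
read 'r': F → F
read 'r': F → F
read 'p': F → F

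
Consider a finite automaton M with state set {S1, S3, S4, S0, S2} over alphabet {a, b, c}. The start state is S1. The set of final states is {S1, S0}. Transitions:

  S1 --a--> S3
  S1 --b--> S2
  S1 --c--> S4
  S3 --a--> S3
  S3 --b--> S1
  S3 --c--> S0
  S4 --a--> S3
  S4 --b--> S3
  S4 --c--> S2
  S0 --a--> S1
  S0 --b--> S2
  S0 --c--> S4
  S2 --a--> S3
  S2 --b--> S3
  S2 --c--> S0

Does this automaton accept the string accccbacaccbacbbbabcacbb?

Trace: S1 -a-> S3 -c-> S0 -c-> S4 -c-> S2 -c-> S0 -b-> S2 -a-> S3 -c-> S0 -a-> S1 -c-> S4 -c-> S2 -b-> S3 -a-> S3 -c-> S0 -b-> S2 -b-> S3 -b-> S1 -a-> S3 -b-> S1 -c-> S4 -a-> S3 -c-> S0 -b-> S2 -b-> S3
End state S3 is not accepting.

No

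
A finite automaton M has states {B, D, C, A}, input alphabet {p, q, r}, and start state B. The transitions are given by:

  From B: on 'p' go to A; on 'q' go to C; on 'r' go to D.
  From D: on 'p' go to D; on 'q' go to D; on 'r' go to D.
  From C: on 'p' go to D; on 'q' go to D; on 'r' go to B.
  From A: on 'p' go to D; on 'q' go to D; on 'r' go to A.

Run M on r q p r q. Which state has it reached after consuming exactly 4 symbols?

B → D → D → D → D
After 4 symbols: D.

D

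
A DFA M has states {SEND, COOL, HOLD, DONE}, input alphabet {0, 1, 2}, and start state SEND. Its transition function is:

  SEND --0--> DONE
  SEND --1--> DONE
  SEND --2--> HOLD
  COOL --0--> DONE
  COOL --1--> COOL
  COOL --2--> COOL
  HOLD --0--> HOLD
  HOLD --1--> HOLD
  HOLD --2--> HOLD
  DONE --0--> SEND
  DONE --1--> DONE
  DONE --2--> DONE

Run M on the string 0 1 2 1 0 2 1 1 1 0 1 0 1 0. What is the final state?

start at SEND
read '0': SEND → DONE
read '1': DONE → DONE
read '2': DONE → DONE
read '1': DONE → DONE
read '0': DONE → SEND
read '2': SEND → HOLD
read '1': HOLD → HOLD
read '1': HOLD → HOLD
read '1': HOLD → HOLD
read '0': HOLD → HOLD
read '1': HOLD → HOLD
read '0': HOLD → HOLD
read '1': HOLD → HOLD
read '0': HOLD → HOLD

HOLD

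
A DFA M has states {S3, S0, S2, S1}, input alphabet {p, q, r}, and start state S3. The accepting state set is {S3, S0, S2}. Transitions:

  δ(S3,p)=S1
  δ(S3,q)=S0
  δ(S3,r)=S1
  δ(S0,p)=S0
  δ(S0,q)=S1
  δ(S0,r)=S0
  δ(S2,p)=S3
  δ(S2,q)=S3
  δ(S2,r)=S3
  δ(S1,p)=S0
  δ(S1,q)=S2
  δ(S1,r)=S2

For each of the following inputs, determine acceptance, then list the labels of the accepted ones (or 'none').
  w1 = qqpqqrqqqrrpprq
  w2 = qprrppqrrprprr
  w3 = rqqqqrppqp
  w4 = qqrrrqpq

w2, w3, w4

w1:
  start at S3
  read 'q': S3 → S0
  read 'q': S0 → S1
  read 'p': S1 → S0
  read 'q': S0 → S1
  read 'q': S1 → S2
  read 'r': S2 → S3
  read 'q': S3 → S0
  read 'q': S0 → S1
  read 'q': S1 → S2
  read 'r': S2 → S3
  read 'r': S3 → S1
  read 'p': S1 → S0
  read 'p': S0 → S0
  read 'r': S0 → S0
  read 'q': S0 → S1
  end S1, rejected
w2:
  start at S3
  read 'q': S3 → S0
  read 'p': S0 → S0
  read 'r': S0 → S0
  read 'r': S0 → S0
  read 'p': S0 → S0
  read 'p': S0 → S0
  read 'q': S0 → S1
  read 'r': S1 → S2
  read 'r': S2 → S3
  read 'p': S3 → S1
  read 'r': S1 → S2
  read 'p': S2 → S3
  read 'r': S3 → S1
  read 'r': S1 → S2
  end S2, accepted
w3:
  start at S3
  read 'r': S3 → S1
  read 'q': S1 → S2
  read 'q': S2 → S3
  read 'q': S3 → S0
  read 'q': S0 → S1
  read 'r': S1 → S2
  read 'p': S2 → S3
  read 'p': S3 → S1
  read 'q': S1 → S2
  read 'p': S2 → S3
  end S3, accepted
w4:
  start at S3
  read 'q': S3 → S0
  read 'q': S0 → S1
  read 'r': S1 → S2
  read 'r': S2 → S3
  read 'r': S3 → S1
  read 'q': S1 → S2
  read 'p': S2 → S3
  read 'q': S3 → S0
  end S0, accepted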